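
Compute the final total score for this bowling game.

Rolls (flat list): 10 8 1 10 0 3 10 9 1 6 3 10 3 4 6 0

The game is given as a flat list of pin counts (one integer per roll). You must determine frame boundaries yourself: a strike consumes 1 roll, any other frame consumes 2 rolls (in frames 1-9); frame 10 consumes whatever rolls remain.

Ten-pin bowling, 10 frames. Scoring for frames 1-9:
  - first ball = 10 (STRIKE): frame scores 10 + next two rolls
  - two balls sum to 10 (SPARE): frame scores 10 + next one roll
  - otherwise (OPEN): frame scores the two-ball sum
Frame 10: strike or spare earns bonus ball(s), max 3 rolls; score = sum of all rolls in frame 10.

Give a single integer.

Frame 1: STRIKE. 10 + next two rolls (8+1) = 19. Cumulative: 19
Frame 2: OPEN (8+1=9). Cumulative: 28
Frame 3: STRIKE. 10 + next two rolls (0+3) = 13. Cumulative: 41
Frame 4: OPEN (0+3=3). Cumulative: 44
Frame 5: STRIKE. 10 + next two rolls (9+1) = 20. Cumulative: 64
Frame 6: SPARE (9+1=10). 10 + next roll (6) = 16. Cumulative: 80
Frame 7: OPEN (6+3=9). Cumulative: 89
Frame 8: STRIKE. 10 + next two rolls (3+4) = 17. Cumulative: 106
Frame 9: OPEN (3+4=7). Cumulative: 113
Frame 10: OPEN. Sum of all frame-10 rolls (6+0) = 6. Cumulative: 119

Answer: 119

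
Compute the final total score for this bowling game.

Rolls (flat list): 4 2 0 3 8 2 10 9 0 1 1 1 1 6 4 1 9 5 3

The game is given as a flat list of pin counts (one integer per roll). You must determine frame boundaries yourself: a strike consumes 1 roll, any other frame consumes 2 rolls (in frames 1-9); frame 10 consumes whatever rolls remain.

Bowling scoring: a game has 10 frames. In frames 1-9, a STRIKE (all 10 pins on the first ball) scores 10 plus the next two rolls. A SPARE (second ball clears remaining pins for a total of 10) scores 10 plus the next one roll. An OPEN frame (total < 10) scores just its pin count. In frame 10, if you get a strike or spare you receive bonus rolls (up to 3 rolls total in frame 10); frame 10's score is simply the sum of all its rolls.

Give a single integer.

Frame 1: OPEN (4+2=6). Cumulative: 6
Frame 2: OPEN (0+3=3). Cumulative: 9
Frame 3: SPARE (8+2=10). 10 + next roll (10) = 20. Cumulative: 29
Frame 4: STRIKE. 10 + next two rolls (9+0) = 19. Cumulative: 48
Frame 5: OPEN (9+0=9). Cumulative: 57
Frame 6: OPEN (1+1=2). Cumulative: 59
Frame 7: OPEN (1+1=2). Cumulative: 61
Frame 8: SPARE (6+4=10). 10 + next roll (1) = 11. Cumulative: 72
Frame 9: SPARE (1+9=10). 10 + next roll (5) = 15. Cumulative: 87
Frame 10: OPEN. Sum of all frame-10 rolls (5+3) = 8. Cumulative: 95

Answer: 95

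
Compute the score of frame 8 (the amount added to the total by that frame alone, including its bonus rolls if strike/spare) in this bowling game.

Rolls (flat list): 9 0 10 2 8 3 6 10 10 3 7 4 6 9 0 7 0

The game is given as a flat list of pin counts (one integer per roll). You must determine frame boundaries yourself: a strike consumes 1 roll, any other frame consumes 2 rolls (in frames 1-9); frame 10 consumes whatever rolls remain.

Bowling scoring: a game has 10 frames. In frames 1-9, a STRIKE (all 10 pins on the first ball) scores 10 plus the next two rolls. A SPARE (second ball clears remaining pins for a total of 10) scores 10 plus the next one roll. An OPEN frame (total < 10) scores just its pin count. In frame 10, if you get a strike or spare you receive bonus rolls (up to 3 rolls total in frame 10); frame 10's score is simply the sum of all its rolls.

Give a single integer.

Answer: 19

Derivation:
Frame 1: OPEN (9+0=9). Cumulative: 9
Frame 2: STRIKE. 10 + next two rolls (2+8) = 20. Cumulative: 29
Frame 3: SPARE (2+8=10). 10 + next roll (3) = 13. Cumulative: 42
Frame 4: OPEN (3+6=9). Cumulative: 51
Frame 5: STRIKE. 10 + next two rolls (10+3) = 23. Cumulative: 74
Frame 6: STRIKE. 10 + next two rolls (3+7) = 20. Cumulative: 94
Frame 7: SPARE (3+7=10). 10 + next roll (4) = 14. Cumulative: 108
Frame 8: SPARE (4+6=10). 10 + next roll (9) = 19. Cumulative: 127
Frame 9: OPEN (9+0=9). Cumulative: 136
Frame 10: OPEN. Sum of all frame-10 rolls (7+0) = 7. Cumulative: 143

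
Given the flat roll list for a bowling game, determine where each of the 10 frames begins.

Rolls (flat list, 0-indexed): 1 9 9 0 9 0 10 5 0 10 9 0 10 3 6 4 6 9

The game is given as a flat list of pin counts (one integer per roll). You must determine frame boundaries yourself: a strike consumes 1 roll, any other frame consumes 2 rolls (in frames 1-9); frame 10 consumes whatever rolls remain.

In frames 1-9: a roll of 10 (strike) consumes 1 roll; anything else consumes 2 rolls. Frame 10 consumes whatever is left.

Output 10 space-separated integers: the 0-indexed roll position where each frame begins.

Frame 1 starts at roll index 0: rolls=1,9 (sum=10), consumes 2 rolls
Frame 2 starts at roll index 2: rolls=9,0 (sum=9), consumes 2 rolls
Frame 3 starts at roll index 4: rolls=9,0 (sum=9), consumes 2 rolls
Frame 4 starts at roll index 6: roll=10 (strike), consumes 1 roll
Frame 5 starts at roll index 7: rolls=5,0 (sum=5), consumes 2 rolls
Frame 6 starts at roll index 9: roll=10 (strike), consumes 1 roll
Frame 7 starts at roll index 10: rolls=9,0 (sum=9), consumes 2 rolls
Frame 8 starts at roll index 12: roll=10 (strike), consumes 1 roll
Frame 9 starts at roll index 13: rolls=3,6 (sum=9), consumes 2 rolls
Frame 10 starts at roll index 15: 3 remaining rolls

Answer: 0 2 4 6 7 9 10 12 13 15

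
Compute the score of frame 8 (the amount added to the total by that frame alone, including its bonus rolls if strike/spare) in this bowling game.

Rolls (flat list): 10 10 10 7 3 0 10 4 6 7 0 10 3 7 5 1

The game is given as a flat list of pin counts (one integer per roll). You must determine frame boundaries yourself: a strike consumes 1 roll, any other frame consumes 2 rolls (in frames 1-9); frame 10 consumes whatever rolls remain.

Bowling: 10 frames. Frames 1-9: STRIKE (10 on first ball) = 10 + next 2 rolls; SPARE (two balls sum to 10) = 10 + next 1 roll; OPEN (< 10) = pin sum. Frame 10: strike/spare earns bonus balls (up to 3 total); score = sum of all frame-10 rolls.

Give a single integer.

Answer: 20

Derivation:
Frame 1: STRIKE. 10 + next two rolls (10+10) = 30. Cumulative: 30
Frame 2: STRIKE. 10 + next two rolls (10+7) = 27. Cumulative: 57
Frame 3: STRIKE. 10 + next two rolls (7+3) = 20. Cumulative: 77
Frame 4: SPARE (7+3=10). 10 + next roll (0) = 10. Cumulative: 87
Frame 5: SPARE (0+10=10). 10 + next roll (4) = 14. Cumulative: 101
Frame 6: SPARE (4+6=10). 10 + next roll (7) = 17. Cumulative: 118
Frame 7: OPEN (7+0=7). Cumulative: 125
Frame 8: STRIKE. 10 + next two rolls (3+7) = 20. Cumulative: 145
Frame 9: SPARE (3+7=10). 10 + next roll (5) = 15. Cumulative: 160
Frame 10: OPEN. Sum of all frame-10 rolls (5+1) = 6. Cumulative: 166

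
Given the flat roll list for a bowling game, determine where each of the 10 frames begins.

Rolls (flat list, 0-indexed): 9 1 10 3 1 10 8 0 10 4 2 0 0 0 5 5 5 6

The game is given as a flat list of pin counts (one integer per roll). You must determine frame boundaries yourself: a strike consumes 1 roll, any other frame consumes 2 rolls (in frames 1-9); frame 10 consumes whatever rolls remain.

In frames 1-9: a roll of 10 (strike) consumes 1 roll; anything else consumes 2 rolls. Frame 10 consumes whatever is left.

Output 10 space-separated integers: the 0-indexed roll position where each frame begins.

Frame 1 starts at roll index 0: rolls=9,1 (sum=10), consumes 2 rolls
Frame 2 starts at roll index 2: roll=10 (strike), consumes 1 roll
Frame 3 starts at roll index 3: rolls=3,1 (sum=4), consumes 2 rolls
Frame 4 starts at roll index 5: roll=10 (strike), consumes 1 roll
Frame 5 starts at roll index 6: rolls=8,0 (sum=8), consumes 2 rolls
Frame 6 starts at roll index 8: roll=10 (strike), consumes 1 roll
Frame 7 starts at roll index 9: rolls=4,2 (sum=6), consumes 2 rolls
Frame 8 starts at roll index 11: rolls=0,0 (sum=0), consumes 2 rolls
Frame 9 starts at roll index 13: rolls=0,5 (sum=5), consumes 2 rolls
Frame 10 starts at roll index 15: 3 remaining rolls

Answer: 0 2 3 5 6 8 9 11 13 15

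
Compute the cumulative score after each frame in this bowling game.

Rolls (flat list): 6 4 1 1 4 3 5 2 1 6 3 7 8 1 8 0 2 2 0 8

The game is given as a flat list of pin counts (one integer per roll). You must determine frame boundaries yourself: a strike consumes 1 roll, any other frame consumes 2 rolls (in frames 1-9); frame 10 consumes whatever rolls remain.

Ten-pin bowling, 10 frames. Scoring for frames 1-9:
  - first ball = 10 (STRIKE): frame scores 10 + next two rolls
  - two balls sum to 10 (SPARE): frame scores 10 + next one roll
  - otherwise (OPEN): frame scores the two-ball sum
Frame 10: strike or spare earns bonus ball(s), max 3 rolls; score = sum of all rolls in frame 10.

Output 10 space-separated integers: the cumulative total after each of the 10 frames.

Frame 1: SPARE (6+4=10). 10 + next roll (1) = 11. Cumulative: 11
Frame 2: OPEN (1+1=2). Cumulative: 13
Frame 3: OPEN (4+3=7). Cumulative: 20
Frame 4: OPEN (5+2=7). Cumulative: 27
Frame 5: OPEN (1+6=7). Cumulative: 34
Frame 6: SPARE (3+7=10). 10 + next roll (8) = 18. Cumulative: 52
Frame 7: OPEN (8+1=9). Cumulative: 61
Frame 8: OPEN (8+0=8). Cumulative: 69
Frame 9: OPEN (2+2=4). Cumulative: 73
Frame 10: OPEN. Sum of all frame-10 rolls (0+8) = 8. Cumulative: 81

Answer: 11 13 20 27 34 52 61 69 73 81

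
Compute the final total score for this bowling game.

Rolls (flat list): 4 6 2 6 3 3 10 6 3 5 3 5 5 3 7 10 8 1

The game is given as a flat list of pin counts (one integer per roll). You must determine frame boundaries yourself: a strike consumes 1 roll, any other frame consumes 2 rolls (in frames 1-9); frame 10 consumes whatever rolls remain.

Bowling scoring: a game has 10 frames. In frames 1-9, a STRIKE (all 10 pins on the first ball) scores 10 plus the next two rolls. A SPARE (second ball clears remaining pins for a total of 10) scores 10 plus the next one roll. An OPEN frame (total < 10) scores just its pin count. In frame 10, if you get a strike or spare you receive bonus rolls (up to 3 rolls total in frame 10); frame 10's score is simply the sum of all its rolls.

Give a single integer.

Frame 1: SPARE (4+6=10). 10 + next roll (2) = 12. Cumulative: 12
Frame 2: OPEN (2+6=8). Cumulative: 20
Frame 3: OPEN (3+3=6). Cumulative: 26
Frame 4: STRIKE. 10 + next two rolls (6+3) = 19. Cumulative: 45
Frame 5: OPEN (6+3=9). Cumulative: 54
Frame 6: OPEN (5+3=8). Cumulative: 62
Frame 7: SPARE (5+5=10). 10 + next roll (3) = 13. Cumulative: 75
Frame 8: SPARE (3+7=10). 10 + next roll (10) = 20. Cumulative: 95
Frame 9: STRIKE. 10 + next two rolls (8+1) = 19. Cumulative: 114
Frame 10: OPEN. Sum of all frame-10 rolls (8+1) = 9. Cumulative: 123

Answer: 123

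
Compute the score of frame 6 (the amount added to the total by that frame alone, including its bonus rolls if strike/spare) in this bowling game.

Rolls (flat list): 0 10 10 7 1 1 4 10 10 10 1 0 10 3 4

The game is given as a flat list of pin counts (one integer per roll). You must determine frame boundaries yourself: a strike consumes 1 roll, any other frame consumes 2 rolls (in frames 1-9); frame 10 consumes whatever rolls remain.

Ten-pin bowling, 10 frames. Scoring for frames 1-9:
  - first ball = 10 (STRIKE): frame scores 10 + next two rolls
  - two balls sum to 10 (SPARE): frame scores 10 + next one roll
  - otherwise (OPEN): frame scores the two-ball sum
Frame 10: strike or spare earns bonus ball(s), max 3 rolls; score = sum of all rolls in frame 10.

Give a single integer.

Answer: 21

Derivation:
Frame 1: SPARE (0+10=10). 10 + next roll (10) = 20. Cumulative: 20
Frame 2: STRIKE. 10 + next two rolls (7+1) = 18. Cumulative: 38
Frame 3: OPEN (7+1=8). Cumulative: 46
Frame 4: OPEN (1+4=5). Cumulative: 51
Frame 5: STRIKE. 10 + next two rolls (10+10) = 30. Cumulative: 81
Frame 6: STRIKE. 10 + next two rolls (10+1) = 21. Cumulative: 102
Frame 7: STRIKE. 10 + next two rolls (1+0) = 11. Cumulative: 113
Frame 8: OPEN (1+0=1). Cumulative: 114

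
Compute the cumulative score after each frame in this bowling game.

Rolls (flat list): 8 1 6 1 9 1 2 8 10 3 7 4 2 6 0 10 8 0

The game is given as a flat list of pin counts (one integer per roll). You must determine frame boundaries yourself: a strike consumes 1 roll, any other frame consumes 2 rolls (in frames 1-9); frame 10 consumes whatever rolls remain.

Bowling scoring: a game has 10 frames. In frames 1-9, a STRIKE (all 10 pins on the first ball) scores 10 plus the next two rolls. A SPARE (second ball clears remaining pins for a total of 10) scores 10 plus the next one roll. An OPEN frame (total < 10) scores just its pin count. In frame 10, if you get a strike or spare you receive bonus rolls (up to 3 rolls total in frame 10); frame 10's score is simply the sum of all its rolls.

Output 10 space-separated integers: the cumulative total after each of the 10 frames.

Answer: 9 16 28 48 68 82 88 94 112 120

Derivation:
Frame 1: OPEN (8+1=9). Cumulative: 9
Frame 2: OPEN (6+1=7). Cumulative: 16
Frame 3: SPARE (9+1=10). 10 + next roll (2) = 12. Cumulative: 28
Frame 4: SPARE (2+8=10). 10 + next roll (10) = 20. Cumulative: 48
Frame 5: STRIKE. 10 + next two rolls (3+7) = 20. Cumulative: 68
Frame 6: SPARE (3+7=10). 10 + next roll (4) = 14. Cumulative: 82
Frame 7: OPEN (4+2=6). Cumulative: 88
Frame 8: OPEN (6+0=6). Cumulative: 94
Frame 9: STRIKE. 10 + next two rolls (8+0) = 18. Cumulative: 112
Frame 10: OPEN. Sum of all frame-10 rolls (8+0) = 8. Cumulative: 120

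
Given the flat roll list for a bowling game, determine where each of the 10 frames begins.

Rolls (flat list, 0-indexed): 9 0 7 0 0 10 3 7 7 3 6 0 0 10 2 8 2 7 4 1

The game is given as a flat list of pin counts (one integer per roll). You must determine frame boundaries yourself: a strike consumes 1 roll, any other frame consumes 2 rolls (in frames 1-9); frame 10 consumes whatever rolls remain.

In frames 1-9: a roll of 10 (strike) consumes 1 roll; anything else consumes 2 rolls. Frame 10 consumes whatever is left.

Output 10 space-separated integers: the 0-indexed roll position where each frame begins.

Answer: 0 2 4 6 8 10 12 14 16 18

Derivation:
Frame 1 starts at roll index 0: rolls=9,0 (sum=9), consumes 2 rolls
Frame 2 starts at roll index 2: rolls=7,0 (sum=7), consumes 2 rolls
Frame 3 starts at roll index 4: rolls=0,10 (sum=10), consumes 2 rolls
Frame 4 starts at roll index 6: rolls=3,7 (sum=10), consumes 2 rolls
Frame 5 starts at roll index 8: rolls=7,3 (sum=10), consumes 2 rolls
Frame 6 starts at roll index 10: rolls=6,0 (sum=6), consumes 2 rolls
Frame 7 starts at roll index 12: rolls=0,10 (sum=10), consumes 2 rolls
Frame 8 starts at roll index 14: rolls=2,8 (sum=10), consumes 2 rolls
Frame 9 starts at roll index 16: rolls=2,7 (sum=9), consumes 2 rolls
Frame 10 starts at roll index 18: 2 remaining rolls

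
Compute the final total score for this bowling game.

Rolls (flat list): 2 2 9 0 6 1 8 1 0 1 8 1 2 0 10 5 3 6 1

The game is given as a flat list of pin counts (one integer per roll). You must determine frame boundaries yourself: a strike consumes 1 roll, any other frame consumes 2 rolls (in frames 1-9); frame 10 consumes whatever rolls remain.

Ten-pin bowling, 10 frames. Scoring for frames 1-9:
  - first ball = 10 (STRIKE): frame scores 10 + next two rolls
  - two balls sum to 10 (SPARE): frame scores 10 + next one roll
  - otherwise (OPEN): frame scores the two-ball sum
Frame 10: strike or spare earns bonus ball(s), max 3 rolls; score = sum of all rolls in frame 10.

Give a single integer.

Frame 1: OPEN (2+2=4). Cumulative: 4
Frame 2: OPEN (9+0=9). Cumulative: 13
Frame 3: OPEN (6+1=7). Cumulative: 20
Frame 4: OPEN (8+1=9). Cumulative: 29
Frame 5: OPEN (0+1=1). Cumulative: 30
Frame 6: OPEN (8+1=9). Cumulative: 39
Frame 7: OPEN (2+0=2). Cumulative: 41
Frame 8: STRIKE. 10 + next two rolls (5+3) = 18. Cumulative: 59
Frame 9: OPEN (5+3=8). Cumulative: 67
Frame 10: OPEN. Sum of all frame-10 rolls (6+1) = 7. Cumulative: 74

Answer: 74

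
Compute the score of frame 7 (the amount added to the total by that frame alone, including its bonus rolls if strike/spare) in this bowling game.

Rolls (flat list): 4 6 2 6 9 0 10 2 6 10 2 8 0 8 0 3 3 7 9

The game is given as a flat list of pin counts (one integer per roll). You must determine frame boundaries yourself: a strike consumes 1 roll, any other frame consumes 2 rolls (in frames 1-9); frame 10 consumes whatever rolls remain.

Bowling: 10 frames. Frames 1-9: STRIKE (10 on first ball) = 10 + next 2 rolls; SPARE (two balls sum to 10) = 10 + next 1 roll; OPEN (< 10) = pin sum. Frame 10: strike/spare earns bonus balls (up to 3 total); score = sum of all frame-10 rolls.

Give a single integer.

Answer: 10

Derivation:
Frame 1: SPARE (4+6=10). 10 + next roll (2) = 12. Cumulative: 12
Frame 2: OPEN (2+6=8). Cumulative: 20
Frame 3: OPEN (9+0=9). Cumulative: 29
Frame 4: STRIKE. 10 + next two rolls (2+6) = 18. Cumulative: 47
Frame 5: OPEN (2+6=8). Cumulative: 55
Frame 6: STRIKE. 10 + next two rolls (2+8) = 20. Cumulative: 75
Frame 7: SPARE (2+8=10). 10 + next roll (0) = 10. Cumulative: 85
Frame 8: OPEN (0+8=8). Cumulative: 93
Frame 9: OPEN (0+3=3). Cumulative: 96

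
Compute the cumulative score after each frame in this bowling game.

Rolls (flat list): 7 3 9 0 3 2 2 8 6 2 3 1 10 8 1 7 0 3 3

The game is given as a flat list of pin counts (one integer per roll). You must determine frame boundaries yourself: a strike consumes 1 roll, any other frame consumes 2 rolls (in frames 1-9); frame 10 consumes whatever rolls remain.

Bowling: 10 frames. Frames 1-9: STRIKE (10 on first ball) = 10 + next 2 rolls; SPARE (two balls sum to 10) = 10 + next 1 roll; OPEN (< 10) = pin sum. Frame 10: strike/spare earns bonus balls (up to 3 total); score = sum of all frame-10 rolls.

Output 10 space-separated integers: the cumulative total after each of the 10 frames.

Answer: 19 28 33 49 57 61 80 89 96 102

Derivation:
Frame 1: SPARE (7+3=10). 10 + next roll (9) = 19. Cumulative: 19
Frame 2: OPEN (9+0=9). Cumulative: 28
Frame 3: OPEN (3+2=5). Cumulative: 33
Frame 4: SPARE (2+8=10). 10 + next roll (6) = 16. Cumulative: 49
Frame 5: OPEN (6+2=8). Cumulative: 57
Frame 6: OPEN (3+1=4). Cumulative: 61
Frame 7: STRIKE. 10 + next two rolls (8+1) = 19. Cumulative: 80
Frame 8: OPEN (8+1=9). Cumulative: 89
Frame 9: OPEN (7+0=7). Cumulative: 96
Frame 10: OPEN. Sum of all frame-10 rolls (3+3) = 6. Cumulative: 102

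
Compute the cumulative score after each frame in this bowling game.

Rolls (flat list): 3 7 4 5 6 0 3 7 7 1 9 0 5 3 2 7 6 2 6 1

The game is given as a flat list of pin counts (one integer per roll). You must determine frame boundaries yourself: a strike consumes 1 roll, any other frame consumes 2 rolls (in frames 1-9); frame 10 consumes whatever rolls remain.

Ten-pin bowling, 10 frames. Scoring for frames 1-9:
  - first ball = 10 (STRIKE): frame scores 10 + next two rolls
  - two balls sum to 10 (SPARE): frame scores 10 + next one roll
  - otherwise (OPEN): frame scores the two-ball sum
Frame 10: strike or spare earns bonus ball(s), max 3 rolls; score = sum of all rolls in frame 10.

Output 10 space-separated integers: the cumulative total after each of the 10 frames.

Answer: 14 23 29 46 54 63 71 80 88 95

Derivation:
Frame 1: SPARE (3+7=10). 10 + next roll (4) = 14. Cumulative: 14
Frame 2: OPEN (4+5=9). Cumulative: 23
Frame 3: OPEN (6+0=6). Cumulative: 29
Frame 4: SPARE (3+7=10). 10 + next roll (7) = 17. Cumulative: 46
Frame 5: OPEN (7+1=8). Cumulative: 54
Frame 6: OPEN (9+0=9). Cumulative: 63
Frame 7: OPEN (5+3=8). Cumulative: 71
Frame 8: OPEN (2+7=9). Cumulative: 80
Frame 9: OPEN (6+2=8). Cumulative: 88
Frame 10: OPEN. Sum of all frame-10 rolls (6+1) = 7. Cumulative: 95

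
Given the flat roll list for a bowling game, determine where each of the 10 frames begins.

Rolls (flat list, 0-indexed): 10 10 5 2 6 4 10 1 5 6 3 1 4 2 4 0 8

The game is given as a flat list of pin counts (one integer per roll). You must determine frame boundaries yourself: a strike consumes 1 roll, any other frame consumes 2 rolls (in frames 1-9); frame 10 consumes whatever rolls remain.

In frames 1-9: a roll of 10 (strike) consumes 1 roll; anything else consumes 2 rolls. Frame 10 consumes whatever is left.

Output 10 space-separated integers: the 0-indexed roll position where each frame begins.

Frame 1 starts at roll index 0: roll=10 (strike), consumes 1 roll
Frame 2 starts at roll index 1: roll=10 (strike), consumes 1 roll
Frame 3 starts at roll index 2: rolls=5,2 (sum=7), consumes 2 rolls
Frame 4 starts at roll index 4: rolls=6,4 (sum=10), consumes 2 rolls
Frame 5 starts at roll index 6: roll=10 (strike), consumes 1 roll
Frame 6 starts at roll index 7: rolls=1,5 (sum=6), consumes 2 rolls
Frame 7 starts at roll index 9: rolls=6,3 (sum=9), consumes 2 rolls
Frame 8 starts at roll index 11: rolls=1,4 (sum=5), consumes 2 rolls
Frame 9 starts at roll index 13: rolls=2,4 (sum=6), consumes 2 rolls
Frame 10 starts at roll index 15: 2 remaining rolls

Answer: 0 1 2 4 6 7 9 11 13 15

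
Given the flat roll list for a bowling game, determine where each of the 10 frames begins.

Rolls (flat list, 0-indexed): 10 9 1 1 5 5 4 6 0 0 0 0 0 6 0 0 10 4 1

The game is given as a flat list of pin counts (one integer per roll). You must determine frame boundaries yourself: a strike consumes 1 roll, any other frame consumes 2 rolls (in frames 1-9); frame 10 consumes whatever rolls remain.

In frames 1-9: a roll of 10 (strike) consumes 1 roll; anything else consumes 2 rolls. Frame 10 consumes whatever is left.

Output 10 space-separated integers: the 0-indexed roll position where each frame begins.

Answer: 0 1 3 5 7 9 11 13 15 17

Derivation:
Frame 1 starts at roll index 0: roll=10 (strike), consumes 1 roll
Frame 2 starts at roll index 1: rolls=9,1 (sum=10), consumes 2 rolls
Frame 3 starts at roll index 3: rolls=1,5 (sum=6), consumes 2 rolls
Frame 4 starts at roll index 5: rolls=5,4 (sum=9), consumes 2 rolls
Frame 5 starts at roll index 7: rolls=6,0 (sum=6), consumes 2 rolls
Frame 6 starts at roll index 9: rolls=0,0 (sum=0), consumes 2 rolls
Frame 7 starts at roll index 11: rolls=0,0 (sum=0), consumes 2 rolls
Frame 8 starts at roll index 13: rolls=6,0 (sum=6), consumes 2 rolls
Frame 9 starts at roll index 15: rolls=0,10 (sum=10), consumes 2 rolls
Frame 10 starts at roll index 17: 2 remaining rolls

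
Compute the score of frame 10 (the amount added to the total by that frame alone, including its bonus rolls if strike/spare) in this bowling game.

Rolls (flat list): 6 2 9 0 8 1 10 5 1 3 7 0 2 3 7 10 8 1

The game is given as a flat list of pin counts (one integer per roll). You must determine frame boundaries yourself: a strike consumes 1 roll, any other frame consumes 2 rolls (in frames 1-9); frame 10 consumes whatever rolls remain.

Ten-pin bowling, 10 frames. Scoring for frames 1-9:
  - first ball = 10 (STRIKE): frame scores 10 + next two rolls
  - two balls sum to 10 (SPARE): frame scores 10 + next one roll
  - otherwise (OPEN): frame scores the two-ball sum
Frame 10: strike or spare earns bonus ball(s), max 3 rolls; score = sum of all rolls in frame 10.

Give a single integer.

Answer: 9

Derivation:
Frame 1: OPEN (6+2=8). Cumulative: 8
Frame 2: OPEN (9+0=9). Cumulative: 17
Frame 3: OPEN (8+1=9). Cumulative: 26
Frame 4: STRIKE. 10 + next two rolls (5+1) = 16. Cumulative: 42
Frame 5: OPEN (5+1=6). Cumulative: 48
Frame 6: SPARE (3+7=10). 10 + next roll (0) = 10. Cumulative: 58
Frame 7: OPEN (0+2=2). Cumulative: 60
Frame 8: SPARE (3+7=10). 10 + next roll (10) = 20. Cumulative: 80
Frame 9: STRIKE. 10 + next two rolls (8+1) = 19. Cumulative: 99
Frame 10: OPEN. Sum of all frame-10 rolls (8+1) = 9. Cumulative: 108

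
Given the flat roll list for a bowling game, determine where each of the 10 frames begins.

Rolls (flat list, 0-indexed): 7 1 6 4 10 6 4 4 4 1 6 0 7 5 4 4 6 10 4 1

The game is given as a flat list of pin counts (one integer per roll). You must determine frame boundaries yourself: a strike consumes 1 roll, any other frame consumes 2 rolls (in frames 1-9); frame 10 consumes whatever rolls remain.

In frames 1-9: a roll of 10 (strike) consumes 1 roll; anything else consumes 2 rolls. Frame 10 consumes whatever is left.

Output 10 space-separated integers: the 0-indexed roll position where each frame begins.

Frame 1 starts at roll index 0: rolls=7,1 (sum=8), consumes 2 rolls
Frame 2 starts at roll index 2: rolls=6,4 (sum=10), consumes 2 rolls
Frame 3 starts at roll index 4: roll=10 (strike), consumes 1 roll
Frame 4 starts at roll index 5: rolls=6,4 (sum=10), consumes 2 rolls
Frame 5 starts at roll index 7: rolls=4,4 (sum=8), consumes 2 rolls
Frame 6 starts at roll index 9: rolls=1,6 (sum=7), consumes 2 rolls
Frame 7 starts at roll index 11: rolls=0,7 (sum=7), consumes 2 rolls
Frame 8 starts at roll index 13: rolls=5,4 (sum=9), consumes 2 rolls
Frame 9 starts at roll index 15: rolls=4,6 (sum=10), consumes 2 rolls
Frame 10 starts at roll index 17: 3 remaining rolls

Answer: 0 2 4 5 7 9 11 13 15 17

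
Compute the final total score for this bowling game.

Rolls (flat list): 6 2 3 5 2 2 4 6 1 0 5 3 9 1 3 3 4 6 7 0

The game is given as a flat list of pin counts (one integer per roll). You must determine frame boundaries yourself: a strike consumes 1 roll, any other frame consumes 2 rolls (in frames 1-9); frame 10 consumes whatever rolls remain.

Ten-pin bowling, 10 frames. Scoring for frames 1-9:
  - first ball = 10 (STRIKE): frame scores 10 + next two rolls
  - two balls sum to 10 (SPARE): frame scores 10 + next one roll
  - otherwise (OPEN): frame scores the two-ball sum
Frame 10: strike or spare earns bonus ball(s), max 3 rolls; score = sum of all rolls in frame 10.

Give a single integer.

Answer: 83

Derivation:
Frame 1: OPEN (6+2=8). Cumulative: 8
Frame 2: OPEN (3+5=8). Cumulative: 16
Frame 3: OPEN (2+2=4). Cumulative: 20
Frame 4: SPARE (4+6=10). 10 + next roll (1) = 11. Cumulative: 31
Frame 5: OPEN (1+0=1). Cumulative: 32
Frame 6: OPEN (5+3=8). Cumulative: 40
Frame 7: SPARE (9+1=10). 10 + next roll (3) = 13. Cumulative: 53
Frame 8: OPEN (3+3=6). Cumulative: 59
Frame 9: SPARE (4+6=10). 10 + next roll (7) = 17. Cumulative: 76
Frame 10: OPEN. Sum of all frame-10 rolls (7+0) = 7. Cumulative: 83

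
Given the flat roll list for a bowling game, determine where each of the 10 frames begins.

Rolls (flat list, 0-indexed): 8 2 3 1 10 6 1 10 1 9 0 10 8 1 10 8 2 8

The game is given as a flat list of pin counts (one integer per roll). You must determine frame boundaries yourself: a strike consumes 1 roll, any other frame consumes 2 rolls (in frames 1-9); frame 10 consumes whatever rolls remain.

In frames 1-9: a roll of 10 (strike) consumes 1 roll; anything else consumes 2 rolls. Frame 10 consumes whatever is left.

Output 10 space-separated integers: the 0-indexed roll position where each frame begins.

Frame 1 starts at roll index 0: rolls=8,2 (sum=10), consumes 2 rolls
Frame 2 starts at roll index 2: rolls=3,1 (sum=4), consumes 2 rolls
Frame 3 starts at roll index 4: roll=10 (strike), consumes 1 roll
Frame 4 starts at roll index 5: rolls=6,1 (sum=7), consumes 2 rolls
Frame 5 starts at roll index 7: roll=10 (strike), consumes 1 roll
Frame 6 starts at roll index 8: rolls=1,9 (sum=10), consumes 2 rolls
Frame 7 starts at roll index 10: rolls=0,10 (sum=10), consumes 2 rolls
Frame 8 starts at roll index 12: rolls=8,1 (sum=9), consumes 2 rolls
Frame 9 starts at roll index 14: roll=10 (strike), consumes 1 roll
Frame 10 starts at roll index 15: 3 remaining rolls

Answer: 0 2 4 5 7 8 10 12 14 15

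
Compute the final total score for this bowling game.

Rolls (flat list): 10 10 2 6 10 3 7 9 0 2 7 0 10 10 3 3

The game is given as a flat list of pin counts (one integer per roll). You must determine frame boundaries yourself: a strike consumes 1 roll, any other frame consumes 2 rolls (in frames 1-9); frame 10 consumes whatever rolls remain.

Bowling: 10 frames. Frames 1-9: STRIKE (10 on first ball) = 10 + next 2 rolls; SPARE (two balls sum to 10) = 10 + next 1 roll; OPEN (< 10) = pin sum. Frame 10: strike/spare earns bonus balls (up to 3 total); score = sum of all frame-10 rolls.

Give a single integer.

Answer: 147

Derivation:
Frame 1: STRIKE. 10 + next two rolls (10+2) = 22. Cumulative: 22
Frame 2: STRIKE. 10 + next two rolls (2+6) = 18. Cumulative: 40
Frame 3: OPEN (2+6=8). Cumulative: 48
Frame 4: STRIKE. 10 + next two rolls (3+7) = 20. Cumulative: 68
Frame 5: SPARE (3+7=10). 10 + next roll (9) = 19. Cumulative: 87
Frame 6: OPEN (9+0=9). Cumulative: 96
Frame 7: OPEN (2+7=9). Cumulative: 105
Frame 8: SPARE (0+10=10). 10 + next roll (10) = 20. Cumulative: 125
Frame 9: STRIKE. 10 + next two rolls (3+3) = 16. Cumulative: 141
Frame 10: OPEN. Sum of all frame-10 rolls (3+3) = 6. Cumulative: 147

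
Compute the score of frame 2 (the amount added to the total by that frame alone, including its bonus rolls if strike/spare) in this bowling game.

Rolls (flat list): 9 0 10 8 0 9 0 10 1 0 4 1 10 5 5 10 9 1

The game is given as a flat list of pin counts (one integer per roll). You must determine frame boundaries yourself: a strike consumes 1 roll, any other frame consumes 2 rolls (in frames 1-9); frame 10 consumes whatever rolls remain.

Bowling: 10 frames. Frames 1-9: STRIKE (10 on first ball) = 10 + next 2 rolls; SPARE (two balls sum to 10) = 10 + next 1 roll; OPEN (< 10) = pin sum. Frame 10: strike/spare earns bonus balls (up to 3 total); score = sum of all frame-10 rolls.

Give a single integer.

Answer: 18

Derivation:
Frame 1: OPEN (9+0=9). Cumulative: 9
Frame 2: STRIKE. 10 + next two rolls (8+0) = 18. Cumulative: 27
Frame 3: OPEN (8+0=8). Cumulative: 35
Frame 4: OPEN (9+0=9). Cumulative: 44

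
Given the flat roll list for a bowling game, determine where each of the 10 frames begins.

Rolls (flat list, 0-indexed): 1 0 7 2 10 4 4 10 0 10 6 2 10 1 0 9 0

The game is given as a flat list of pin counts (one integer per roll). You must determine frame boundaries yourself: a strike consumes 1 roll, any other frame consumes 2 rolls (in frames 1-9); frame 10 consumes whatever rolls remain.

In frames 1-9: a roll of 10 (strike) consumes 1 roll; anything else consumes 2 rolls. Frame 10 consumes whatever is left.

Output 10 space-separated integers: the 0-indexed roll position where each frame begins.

Frame 1 starts at roll index 0: rolls=1,0 (sum=1), consumes 2 rolls
Frame 2 starts at roll index 2: rolls=7,2 (sum=9), consumes 2 rolls
Frame 3 starts at roll index 4: roll=10 (strike), consumes 1 roll
Frame 4 starts at roll index 5: rolls=4,4 (sum=8), consumes 2 rolls
Frame 5 starts at roll index 7: roll=10 (strike), consumes 1 roll
Frame 6 starts at roll index 8: rolls=0,10 (sum=10), consumes 2 rolls
Frame 7 starts at roll index 10: rolls=6,2 (sum=8), consumes 2 rolls
Frame 8 starts at roll index 12: roll=10 (strike), consumes 1 roll
Frame 9 starts at roll index 13: rolls=1,0 (sum=1), consumes 2 rolls
Frame 10 starts at roll index 15: 2 remaining rolls

Answer: 0 2 4 5 7 8 10 12 13 15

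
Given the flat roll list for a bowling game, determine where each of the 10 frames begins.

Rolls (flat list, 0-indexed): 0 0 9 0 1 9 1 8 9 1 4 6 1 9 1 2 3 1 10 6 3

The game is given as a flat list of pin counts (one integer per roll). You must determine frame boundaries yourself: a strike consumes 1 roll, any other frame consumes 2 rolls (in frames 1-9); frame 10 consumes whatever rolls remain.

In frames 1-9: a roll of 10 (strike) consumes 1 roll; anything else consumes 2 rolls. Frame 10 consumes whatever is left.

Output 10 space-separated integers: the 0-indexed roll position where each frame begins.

Answer: 0 2 4 6 8 10 12 14 16 18

Derivation:
Frame 1 starts at roll index 0: rolls=0,0 (sum=0), consumes 2 rolls
Frame 2 starts at roll index 2: rolls=9,0 (sum=9), consumes 2 rolls
Frame 3 starts at roll index 4: rolls=1,9 (sum=10), consumes 2 rolls
Frame 4 starts at roll index 6: rolls=1,8 (sum=9), consumes 2 rolls
Frame 5 starts at roll index 8: rolls=9,1 (sum=10), consumes 2 rolls
Frame 6 starts at roll index 10: rolls=4,6 (sum=10), consumes 2 rolls
Frame 7 starts at roll index 12: rolls=1,9 (sum=10), consumes 2 rolls
Frame 8 starts at roll index 14: rolls=1,2 (sum=3), consumes 2 rolls
Frame 9 starts at roll index 16: rolls=3,1 (sum=4), consumes 2 rolls
Frame 10 starts at roll index 18: 3 remaining rolls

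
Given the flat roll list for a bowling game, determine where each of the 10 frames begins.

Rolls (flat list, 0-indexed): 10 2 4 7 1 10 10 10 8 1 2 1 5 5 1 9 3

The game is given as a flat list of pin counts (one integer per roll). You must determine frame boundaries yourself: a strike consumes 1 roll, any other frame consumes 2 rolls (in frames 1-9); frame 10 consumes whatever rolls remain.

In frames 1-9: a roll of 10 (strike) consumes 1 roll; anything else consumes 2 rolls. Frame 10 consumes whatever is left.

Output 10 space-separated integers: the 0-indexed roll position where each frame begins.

Answer: 0 1 3 5 6 7 8 10 12 14

Derivation:
Frame 1 starts at roll index 0: roll=10 (strike), consumes 1 roll
Frame 2 starts at roll index 1: rolls=2,4 (sum=6), consumes 2 rolls
Frame 3 starts at roll index 3: rolls=7,1 (sum=8), consumes 2 rolls
Frame 4 starts at roll index 5: roll=10 (strike), consumes 1 roll
Frame 5 starts at roll index 6: roll=10 (strike), consumes 1 roll
Frame 6 starts at roll index 7: roll=10 (strike), consumes 1 roll
Frame 7 starts at roll index 8: rolls=8,1 (sum=9), consumes 2 rolls
Frame 8 starts at roll index 10: rolls=2,1 (sum=3), consumes 2 rolls
Frame 9 starts at roll index 12: rolls=5,5 (sum=10), consumes 2 rolls
Frame 10 starts at roll index 14: 3 remaining rolls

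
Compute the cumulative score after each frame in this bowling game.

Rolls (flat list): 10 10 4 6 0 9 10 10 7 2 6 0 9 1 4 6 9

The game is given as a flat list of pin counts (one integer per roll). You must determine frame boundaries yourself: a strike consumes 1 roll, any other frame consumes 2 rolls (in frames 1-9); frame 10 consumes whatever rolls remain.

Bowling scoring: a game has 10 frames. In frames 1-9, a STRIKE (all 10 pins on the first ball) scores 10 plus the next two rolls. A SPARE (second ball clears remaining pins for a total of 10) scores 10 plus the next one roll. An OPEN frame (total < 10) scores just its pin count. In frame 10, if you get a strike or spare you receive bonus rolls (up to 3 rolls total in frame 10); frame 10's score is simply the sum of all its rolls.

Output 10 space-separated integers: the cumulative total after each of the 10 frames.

Frame 1: STRIKE. 10 + next two rolls (10+4) = 24. Cumulative: 24
Frame 2: STRIKE. 10 + next two rolls (4+6) = 20. Cumulative: 44
Frame 3: SPARE (4+6=10). 10 + next roll (0) = 10. Cumulative: 54
Frame 4: OPEN (0+9=9). Cumulative: 63
Frame 5: STRIKE. 10 + next two rolls (10+7) = 27. Cumulative: 90
Frame 6: STRIKE. 10 + next two rolls (7+2) = 19. Cumulative: 109
Frame 7: OPEN (7+2=9). Cumulative: 118
Frame 8: OPEN (6+0=6). Cumulative: 124
Frame 9: SPARE (9+1=10). 10 + next roll (4) = 14. Cumulative: 138
Frame 10: SPARE. Sum of all frame-10 rolls (4+6+9) = 19. Cumulative: 157

Answer: 24 44 54 63 90 109 118 124 138 157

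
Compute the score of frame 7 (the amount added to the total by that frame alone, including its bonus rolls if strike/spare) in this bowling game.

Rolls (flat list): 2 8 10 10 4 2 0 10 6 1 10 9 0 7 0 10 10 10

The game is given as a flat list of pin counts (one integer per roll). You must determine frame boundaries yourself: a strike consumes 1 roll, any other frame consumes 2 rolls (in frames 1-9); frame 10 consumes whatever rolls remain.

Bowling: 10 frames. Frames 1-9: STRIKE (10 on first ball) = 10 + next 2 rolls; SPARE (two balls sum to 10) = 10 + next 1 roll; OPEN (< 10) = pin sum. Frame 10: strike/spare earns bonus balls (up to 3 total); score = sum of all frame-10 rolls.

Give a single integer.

Answer: 19

Derivation:
Frame 1: SPARE (2+8=10). 10 + next roll (10) = 20. Cumulative: 20
Frame 2: STRIKE. 10 + next two rolls (10+4) = 24. Cumulative: 44
Frame 3: STRIKE. 10 + next two rolls (4+2) = 16. Cumulative: 60
Frame 4: OPEN (4+2=6). Cumulative: 66
Frame 5: SPARE (0+10=10). 10 + next roll (6) = 16. Cumulative: 82
Frame 6: OPEN (6+1=7). Cumulative: 89
Frame 7: STRIKE. 10 + next two rolls (9+0) = 19. Cumulative: 108
Frame 8: OPEN (9+0=9). Cumulative: 117
Frame 9: OPEN (7+0=7). Cumulative: 124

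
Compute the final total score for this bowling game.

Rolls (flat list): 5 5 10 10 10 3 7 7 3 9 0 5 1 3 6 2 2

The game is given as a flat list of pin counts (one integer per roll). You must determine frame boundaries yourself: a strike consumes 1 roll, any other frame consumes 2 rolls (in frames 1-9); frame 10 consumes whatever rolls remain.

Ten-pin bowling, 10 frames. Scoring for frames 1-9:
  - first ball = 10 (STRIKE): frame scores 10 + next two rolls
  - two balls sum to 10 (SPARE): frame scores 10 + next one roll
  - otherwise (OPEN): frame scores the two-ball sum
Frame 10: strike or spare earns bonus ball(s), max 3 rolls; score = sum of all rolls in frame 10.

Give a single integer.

Answer: 157

Derivation:
Frame 1: SPARE (5+5=10). 10 + next roll (10) = 20. Cumulative: 20
Frame 2: STRIKE. 10 + next two rolls (10+10) = 30. Cumulative: 50
Frame 3: STRIKE. 10 + next two rolls (10+3) = 23. Cumulative: 73
Frame 4: STRIKE. 10 + next two rolls (3+7) = 20. Cumulative: 93
Frame 5: SPARE (3+7=10). 10 + next roll (7) = 17. Cumulative: 110
Frame 6: SPARE (7+3=10). 10 + next roll (9) = 19. Cumulative: 129
Frame 7: OPEN (9+0=9). Cumulative: 138
Frame 8: OPEN (5+1=6). Cumulative: 144
Frame 9: OPEN (3+6=9). Cumulative: 153
Frame 10: OPEN. Sum of all frame-10 rolls (2+2) = 4. Cumulative: 157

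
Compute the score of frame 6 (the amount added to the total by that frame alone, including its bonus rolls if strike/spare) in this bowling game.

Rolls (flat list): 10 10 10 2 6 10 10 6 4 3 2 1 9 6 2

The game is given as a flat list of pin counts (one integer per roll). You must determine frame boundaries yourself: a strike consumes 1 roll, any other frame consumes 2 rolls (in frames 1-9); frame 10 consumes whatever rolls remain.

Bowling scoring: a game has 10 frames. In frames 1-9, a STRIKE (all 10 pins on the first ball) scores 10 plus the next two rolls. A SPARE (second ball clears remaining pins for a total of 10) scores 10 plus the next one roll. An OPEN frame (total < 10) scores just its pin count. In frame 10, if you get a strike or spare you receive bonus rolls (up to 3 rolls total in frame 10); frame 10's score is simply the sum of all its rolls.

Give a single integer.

Answer: 20

Derivation:
Frame 1: STRIKE. 10 + next two rolls (10+10) = 30. Cumulative: 30
Frame 2: STRIKE. 10 + next two rolls (10+2) = 22. Cumulative: 52
Frame 3: STRIKE. 10 + next two rolls (2+6) = 18. Cumulative: 70
Frame 4: OPEN (2+6=8). Cumulative: 78
Frame 5: STRIKE. 10 + next two rolls (10+6) = 26. Cumulative: 104
Frame 6: STRIKE. 10 + next two rolls (6+4) = 20. Cumulative: 124
Frame 7: SPARE (6+4=10). 10 + next roll (3) = 13. Cumulative: 137
Frame 8: OPEN (3+2=5). Cumulative: 142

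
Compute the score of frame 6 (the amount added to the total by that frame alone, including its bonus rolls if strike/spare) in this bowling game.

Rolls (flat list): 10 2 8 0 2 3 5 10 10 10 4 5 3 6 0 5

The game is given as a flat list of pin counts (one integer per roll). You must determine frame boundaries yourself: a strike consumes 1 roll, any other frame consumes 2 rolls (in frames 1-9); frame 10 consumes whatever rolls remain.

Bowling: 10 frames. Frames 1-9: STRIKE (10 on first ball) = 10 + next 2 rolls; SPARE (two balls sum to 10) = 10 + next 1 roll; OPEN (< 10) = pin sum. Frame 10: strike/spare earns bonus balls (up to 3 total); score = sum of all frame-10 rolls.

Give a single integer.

Frame 1: STRIKE. 10 + next two rolls (2+8) = 20. Cumulative: 20
Frame 2: SPARE (2+8=10). 10 + next roll (0) = 10. Cumulative: 30
Frame 3: OPEN (0+2=2). Cumulative: 32
Frame 4: OPEN (3+5=8). Cumulative: 40
Frame 5: STRIKE. 10 + next two rolls (10+10) = 30. Cumulative: 70
Frame 6: STRIKE. 10 + next two rolls (10+4) = 24. Cumulative: 94
Frame 7: STRIKE. 10 + next two rolls (4+5) = 19. Cumulative: 113
Frame 8: OPEN (4+5=9). Cumulative: 122

Answer: 24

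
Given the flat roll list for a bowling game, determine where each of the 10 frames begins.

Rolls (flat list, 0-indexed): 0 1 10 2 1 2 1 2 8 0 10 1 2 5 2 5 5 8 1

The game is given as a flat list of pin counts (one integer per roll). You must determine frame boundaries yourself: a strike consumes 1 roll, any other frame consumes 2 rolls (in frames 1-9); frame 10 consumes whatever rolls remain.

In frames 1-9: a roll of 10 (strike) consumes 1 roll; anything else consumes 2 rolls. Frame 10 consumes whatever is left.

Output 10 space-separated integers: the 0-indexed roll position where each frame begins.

Frame 1 starts at roll index 0: rolls=0,1 (sum=1), consumes 2 rolls
Frame 2 starts at roll index 2: roll=10 (strike), consumes 1 roll
Frame 3 starts at roll index 3: rolls=2,1 (sum=3), consumes 2 rolls
Frame 4 starts at roll index 5: rolls=2,1 (sum=3), consumes 2 rolls
Frame 5 starts at roll index 7: rolls=2,8 (sum=10), consumes 2 rolls
Frame 6 starts at roll index 9: rolls=0,10 (sum=10), consumes 2 rolls
Frame 7 starts at roll index 11: rolls=1,2 (sum=3), consumes 2 rolls
Frame 8 starts at roll index 13: rolls=5,2 (sum=7), consumes 2 rolls
Frame 9 starts at roll index 15: rolls=5,5 (sum=10), consumes 2 rolls
Frame 10 starts at roll index 17: 2 remaining rolls

Answer: 0 2 3 5 7 9 11 13 15 17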